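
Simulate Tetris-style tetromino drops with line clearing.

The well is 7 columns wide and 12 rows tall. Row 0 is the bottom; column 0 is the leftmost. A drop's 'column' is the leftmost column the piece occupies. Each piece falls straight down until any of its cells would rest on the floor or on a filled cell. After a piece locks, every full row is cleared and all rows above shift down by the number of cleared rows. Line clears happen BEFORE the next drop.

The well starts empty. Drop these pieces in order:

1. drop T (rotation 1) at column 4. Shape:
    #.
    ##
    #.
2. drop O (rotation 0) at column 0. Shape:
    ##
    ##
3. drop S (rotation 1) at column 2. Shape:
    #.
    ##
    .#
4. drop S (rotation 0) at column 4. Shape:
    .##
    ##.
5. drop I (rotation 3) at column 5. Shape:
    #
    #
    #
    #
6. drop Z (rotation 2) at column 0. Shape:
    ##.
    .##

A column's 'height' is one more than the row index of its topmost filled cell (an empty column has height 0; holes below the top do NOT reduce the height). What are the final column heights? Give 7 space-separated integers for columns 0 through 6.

Drop 1: T rot1 at col 4 lands with bottom-row=0; cleared 0 line(s) (total 0); column heights now [0 0 0 0 3 2 0], max=3
Drop 2: O rot0 at col 0 lands with bottom-row=0; cleared 0 line(s) (total 0); column heights now [2 2 0 0 3 2 0], max=3
Drop 3: S rot1 at col 2 lands with bottom-row=0; cleared 0 line(s) (total 0); column heights now [2 2 3 2 3 2 0], max=3
Drop 4: S rot0 at col 4 lands with bottom-row=3; cleared 0 line(s) (total 0); column heights now [2 2 3 2 4 5 5], max=5
Drop 5: I rot3 at col 5 lands with bottom-row=5; cleared 0 line(s) (total 0); column heights now [2 2 3 2 4 9 5], max=9
Drop 6: Z rot2 at col 0 lands with bottom-row=3; cleared 0 line(s) (total 0); column heights now [5 5 4 2 4 9 5], max=9

Answer: 5 5 4 2 4 9 5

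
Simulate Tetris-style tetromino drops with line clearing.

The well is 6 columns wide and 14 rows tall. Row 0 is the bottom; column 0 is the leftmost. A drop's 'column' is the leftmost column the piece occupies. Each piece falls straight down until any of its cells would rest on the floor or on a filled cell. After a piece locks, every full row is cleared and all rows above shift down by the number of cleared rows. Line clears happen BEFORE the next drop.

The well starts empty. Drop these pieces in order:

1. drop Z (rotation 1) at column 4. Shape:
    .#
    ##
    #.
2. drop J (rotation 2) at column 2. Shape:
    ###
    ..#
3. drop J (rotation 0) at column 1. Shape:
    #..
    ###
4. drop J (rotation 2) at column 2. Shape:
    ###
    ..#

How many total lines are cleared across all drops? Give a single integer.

Drop 1: Z rot1 at col 4 lands with bottom-row=0; cleared 0 line(s) (total 0); column heights now [0 0 0 0 2 3], max=3
Drop 2: J rot2 at col 2 lands with bottom-row=2; cleared 0 line(s) (total 0); column heights now [0 0 4 4 4 3], max=4
Drop 3: J rot0 at col 1 lands with bottom-row=4; cleared 0 line(s) (total 0); column heights now [0 6 5 5 4 3], max=6
Drop 4: J rot2 at col 2 lands with bottom-row=4; cleared 0 line(s) (total 0); column heights now [0 6 6 6 6 3], max=6

Answer: 0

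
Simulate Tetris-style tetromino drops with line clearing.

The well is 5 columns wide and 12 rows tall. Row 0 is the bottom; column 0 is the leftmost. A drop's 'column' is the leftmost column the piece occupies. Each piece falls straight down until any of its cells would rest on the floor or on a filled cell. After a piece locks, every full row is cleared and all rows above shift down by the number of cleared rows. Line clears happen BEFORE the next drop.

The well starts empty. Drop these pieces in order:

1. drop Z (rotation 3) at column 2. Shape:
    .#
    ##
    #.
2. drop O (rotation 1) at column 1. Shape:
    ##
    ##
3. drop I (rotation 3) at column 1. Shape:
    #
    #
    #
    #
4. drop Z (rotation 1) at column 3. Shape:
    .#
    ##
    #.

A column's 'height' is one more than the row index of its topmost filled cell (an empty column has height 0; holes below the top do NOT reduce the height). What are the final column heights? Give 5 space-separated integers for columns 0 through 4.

Answer: 0 8 4 5 6

Derivation:
Drop 1: Z rot3 at col 2 lands with bottom-row=0; cleared 0 line(s) (total 0); column heights now [0 0 2 3 0], max=3
Drop 2: O rot1 at col 1 lands with bottom-row=2; cleared 0 line(s) (total 0); column heights now [0 4 4 3 0], max=4
Drop 3: I rot3 at col 1 lands with bottom-row=4; cleared 0 line(s) (total 0); column heights now [0 8 4 3 0], max=8
Drop 4: Z rot1 at col 3 lands with bottom-row=3; cleared 0 line(s) (total 0); column heights now [0 8 4 5 6], max=8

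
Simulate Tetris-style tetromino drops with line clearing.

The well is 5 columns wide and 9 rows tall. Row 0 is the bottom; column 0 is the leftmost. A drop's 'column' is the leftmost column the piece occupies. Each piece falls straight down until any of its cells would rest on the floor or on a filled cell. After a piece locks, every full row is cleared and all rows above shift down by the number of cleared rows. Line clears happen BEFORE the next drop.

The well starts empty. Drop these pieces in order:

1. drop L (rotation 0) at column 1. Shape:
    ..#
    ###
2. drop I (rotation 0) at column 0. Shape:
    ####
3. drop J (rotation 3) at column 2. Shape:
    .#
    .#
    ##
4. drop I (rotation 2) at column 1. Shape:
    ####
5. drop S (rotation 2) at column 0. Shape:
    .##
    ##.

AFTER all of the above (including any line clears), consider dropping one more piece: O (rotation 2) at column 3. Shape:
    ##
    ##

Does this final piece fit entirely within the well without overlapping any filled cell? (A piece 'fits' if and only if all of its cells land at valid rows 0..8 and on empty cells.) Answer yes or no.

Drop 1: L rot0 at col 1 lands with bottom-row=0; cleared 0 line(s) (total 0); column heights now [0 1 1 2 0], max=2
Drop 2: I rot0 at col 0 lands with bottom-row=2; cleared 0 line(s) (total 0); column heights now [3 3 3 3 0], max=3
Drop 3: J rot3 at col 2 lands with bottom-row=3; cleared 0 line(s) (total 0); column heights now [3 3 4 6 0], max=6
Drop 4: I rot2 at col 1 lands with bottom-row=6; cleared 0 line(s) (total 0); column heights now [3 7 7 7 7], max=7
Drop 5: S rot2 at col 0 lands with bottom-row=7; cleared 0 line(s) (total 0); column heights now [8 9 9 7 7], max=9
Test piece O rot2 at col 3 (width 2): heights before test = [8 9 9 7 7]; fits = True

Answer: yes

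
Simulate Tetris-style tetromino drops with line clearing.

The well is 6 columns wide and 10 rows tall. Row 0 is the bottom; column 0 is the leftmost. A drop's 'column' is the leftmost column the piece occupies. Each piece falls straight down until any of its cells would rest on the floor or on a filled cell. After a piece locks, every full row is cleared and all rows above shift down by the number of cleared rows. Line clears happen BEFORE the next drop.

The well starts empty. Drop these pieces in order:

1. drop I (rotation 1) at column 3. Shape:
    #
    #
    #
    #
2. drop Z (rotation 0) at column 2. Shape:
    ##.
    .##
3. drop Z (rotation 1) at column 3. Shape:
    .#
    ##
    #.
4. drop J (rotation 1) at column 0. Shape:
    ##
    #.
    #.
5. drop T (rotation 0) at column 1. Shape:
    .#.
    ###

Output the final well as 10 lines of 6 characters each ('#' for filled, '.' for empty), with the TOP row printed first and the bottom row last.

Drop 1: I rot1 at col 3 lands with bottom-row=0; cleared 0 line(s) (total 0); column heights now [0 0 0 4 0 0], max=4
Drop 2: Z rot0 at col 2 lands with bottom-row=4; cleared 0 line(s) (total 0); column heights now [0 0 6 6 5 0], max=6
Drop 3: Z rot1 at col 3 lands with bottom-row=6; cleared 0 line(s) (total 0); column heights now [0 0 6 8 9 0], max=9
Drop 4: J rot1 at col 0 lands with bottom-row=0; cleared 0 line(s) (total 0); column heights now [3 3 6 8 9 0], max=9
Drop 5: T rot0 at col 1 lands with bottom-row=8; cleared 0 line(s) (total 0); column heights now [3 9 10 9 9 0], max=10

Answer: ..#...
.####.
...##.
...#..
..##..
...##.
...#..
##.#..
#..#..
#..#..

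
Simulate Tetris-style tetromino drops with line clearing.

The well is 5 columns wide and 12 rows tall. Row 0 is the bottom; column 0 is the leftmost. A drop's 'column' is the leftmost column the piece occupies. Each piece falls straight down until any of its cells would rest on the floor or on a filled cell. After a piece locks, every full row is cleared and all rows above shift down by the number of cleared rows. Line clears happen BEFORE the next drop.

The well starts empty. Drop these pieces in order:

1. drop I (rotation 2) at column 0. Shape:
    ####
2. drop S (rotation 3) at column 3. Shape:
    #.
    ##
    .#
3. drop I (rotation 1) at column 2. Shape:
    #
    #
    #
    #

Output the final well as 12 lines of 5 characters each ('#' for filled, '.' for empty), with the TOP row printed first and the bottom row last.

Answer: .....
.....
.....
.....
.....
.....
.....
.....
..#..
..#..
..##.
..###

Derivation:
Drop 1: I rot2 at col 0 lands with bottom-row=0; cleared 0 line(s) (total 0); column heights now [1 1 1 1 0], max=1
Drop 2: S rot3 at col 3 lands with bottom-row=0; cleared 1 line(s) (total 1); column heights now [0 0 0 2 1], max=2
Drop 3: I rot1 at col 2 lands with bottom-row=0; cleared 0 line(s) (total 1); column heights now [0 0 4 2 1], max=4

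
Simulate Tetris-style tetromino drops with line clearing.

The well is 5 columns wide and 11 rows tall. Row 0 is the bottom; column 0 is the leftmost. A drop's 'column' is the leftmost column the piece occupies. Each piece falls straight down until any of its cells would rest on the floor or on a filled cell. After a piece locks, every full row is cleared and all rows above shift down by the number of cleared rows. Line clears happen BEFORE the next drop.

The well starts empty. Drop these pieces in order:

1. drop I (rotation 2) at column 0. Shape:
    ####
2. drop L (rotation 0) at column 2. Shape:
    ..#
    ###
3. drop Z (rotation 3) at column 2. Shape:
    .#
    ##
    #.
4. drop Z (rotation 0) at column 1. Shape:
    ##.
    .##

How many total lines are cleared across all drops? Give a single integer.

Answer: 0

Derivation:
Drop 1: I rot2 at col 0 lands with bottom-row=0; cleared 0 line(s) (total 0); column heights now [1 1 1 1 0], max=1
Drop 2: L rot0 at col 2 lands with bottom-row=1; cleared 0 line(s) (total 0); column heights now [1 1 2 2 3], max=3
Drop 3: Z rot3 at col 2 lands with bottom-row=2; cleared 0 line(s) (total 0); column heights now [1 1 4 5 3], max=5
Drop 4: Z rot0 at col 1 lands with bottom-row=5; cleared 0 line(s) (total 0); column heights now [1 7 7 6 3], max=7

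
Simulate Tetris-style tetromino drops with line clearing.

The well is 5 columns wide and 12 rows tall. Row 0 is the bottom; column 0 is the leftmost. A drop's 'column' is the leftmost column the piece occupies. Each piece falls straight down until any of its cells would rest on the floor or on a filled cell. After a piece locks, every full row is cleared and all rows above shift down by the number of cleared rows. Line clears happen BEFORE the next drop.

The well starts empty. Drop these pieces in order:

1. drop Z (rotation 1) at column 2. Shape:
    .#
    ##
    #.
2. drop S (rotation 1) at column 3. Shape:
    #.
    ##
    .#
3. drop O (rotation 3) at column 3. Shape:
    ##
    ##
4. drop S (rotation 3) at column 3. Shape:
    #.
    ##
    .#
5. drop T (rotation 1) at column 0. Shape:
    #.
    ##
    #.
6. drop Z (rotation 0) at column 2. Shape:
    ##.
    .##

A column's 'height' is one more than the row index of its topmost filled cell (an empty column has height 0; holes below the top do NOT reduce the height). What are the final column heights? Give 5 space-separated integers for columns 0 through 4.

Drop 1: Z rot1 at col 2 lands with bottom-row=0; cleared 0 line(s) (total 0); column heights now [0 0 2 3 0], max=3
Drop 2: S rot1 at col 3 lands with bottom-row=2; cleared 0 line(s) (total 0); column heights now [0 0 2 5 4], max=5
Drop 3: O rot3 at col 3 lands with bottom-row=5; cleared 0 line(s) (total 0); column heights now [0 0 2 7 7], max=7
Drop 4: S rot3 at col 3 lands with bottom-row=7; cleared 0 line(s) (total 0); column heights now [0 0 2 10 9], max=10
Drop 5: T rot1 at col 0 lands with bottom-row=0; cleared 0 line(s) (total 0); column heights now [3 2 2 10 9], max=10
Drop 6: Z rot0 at col 2 lands with bottom-row=10; cleared 0 line(s) (total 0); column heights now [3 2 12 12 11], max=12

Answer: 3 2 12 12 11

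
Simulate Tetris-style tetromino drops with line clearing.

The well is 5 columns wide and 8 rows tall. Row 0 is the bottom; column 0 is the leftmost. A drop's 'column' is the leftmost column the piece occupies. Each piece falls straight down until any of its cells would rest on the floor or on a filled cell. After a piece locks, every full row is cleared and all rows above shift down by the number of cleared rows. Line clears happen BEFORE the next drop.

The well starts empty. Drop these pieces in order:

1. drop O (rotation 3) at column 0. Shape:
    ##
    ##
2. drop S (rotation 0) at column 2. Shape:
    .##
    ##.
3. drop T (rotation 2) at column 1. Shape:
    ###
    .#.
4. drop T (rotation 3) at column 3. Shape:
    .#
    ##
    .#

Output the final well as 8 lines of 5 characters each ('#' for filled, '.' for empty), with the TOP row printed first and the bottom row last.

Drop 1: O rot3 at col 0 lands with bottom-row=0; cleared 0 line(s) (total 0); column heights now [2 2 0 0 0], max=2
Drop 2: S rot0 at col 2 lands with bottom-row=0; cleared 0 line(s) (total 0); column heights now [2 2 1 2 2], max=2
Drop 3: T rot2 at col 1 lands with bottom-row=1; cleared 1 line(s) (total 1); column heights now [1 2 2 2 0], max=2
Drop 4: T rot3 at col 3 lands with bottom-row=1; cleared 0 line(s) (total 1); column heights now [1 2 2 3 4], max=4

Answer: .....
.....
.....
.....
....#
...##
.####
####.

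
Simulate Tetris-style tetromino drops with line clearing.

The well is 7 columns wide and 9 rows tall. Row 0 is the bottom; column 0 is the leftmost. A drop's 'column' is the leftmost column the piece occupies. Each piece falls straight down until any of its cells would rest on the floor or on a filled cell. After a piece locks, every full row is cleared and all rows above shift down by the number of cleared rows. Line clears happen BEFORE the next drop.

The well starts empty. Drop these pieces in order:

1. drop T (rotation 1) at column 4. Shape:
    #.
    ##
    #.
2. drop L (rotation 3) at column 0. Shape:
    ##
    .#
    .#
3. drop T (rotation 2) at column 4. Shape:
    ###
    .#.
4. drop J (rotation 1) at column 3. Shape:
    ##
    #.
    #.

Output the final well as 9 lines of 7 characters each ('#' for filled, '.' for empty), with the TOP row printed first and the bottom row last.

Drop 1: T rot1 at col 4 lands with bottom-row=0; cleared 0 line(s) (total 0); column heights now [0 0 0 0 3 2 0], max=3
Drop 2: L rot3 at col 0 lands with bottom-row=0; cleared 0 line(s) (total 0); column heights now [3 3 0 0 3 2 0], max=3
Drop 3: T rot2 at col 4 lands with bottom-row=2; cleared 0 line(s) (total 0); column heights now [3 3 0 0 4 4 4], max=4
Drop 4: J rot1 at col 3 lands with bottom-row=2; cleared 0 line(s) (total 0); column heights now [3 3 0 5 5 4 4], max=5

Answer: .......
.......
.......
.......
...##..
...####
##.###.
.#..##.
.#..#..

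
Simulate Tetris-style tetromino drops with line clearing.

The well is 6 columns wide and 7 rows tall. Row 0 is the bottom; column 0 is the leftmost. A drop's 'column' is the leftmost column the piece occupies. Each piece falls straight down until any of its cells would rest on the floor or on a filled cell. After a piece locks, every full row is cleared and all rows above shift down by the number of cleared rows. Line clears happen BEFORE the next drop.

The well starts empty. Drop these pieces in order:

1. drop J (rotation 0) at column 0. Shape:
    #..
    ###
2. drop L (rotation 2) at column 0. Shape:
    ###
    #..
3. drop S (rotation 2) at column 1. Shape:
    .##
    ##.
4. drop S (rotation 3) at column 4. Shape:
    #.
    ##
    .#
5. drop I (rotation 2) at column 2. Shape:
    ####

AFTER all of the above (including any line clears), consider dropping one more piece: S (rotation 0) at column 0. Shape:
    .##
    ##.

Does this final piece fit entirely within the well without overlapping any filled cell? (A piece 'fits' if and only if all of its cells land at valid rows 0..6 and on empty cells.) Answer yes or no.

Answer: no

Derivation:
Drop 1: J rot0 at col 0 lands with bottom-row=0; cleared 0 line(s) (total 0); column heights now [2 1 1 0 0 0], max=2
Drop 2: L rot2 at col 0 lands with bottom-row=2; cleared 0 line(s) (total 0); column heights now [4 4 4 0 0 0], max=4
Drop 3: S rot2 at col 1 lands with bottom-row=4; cleared 0 line(s) (total 0); column heights now [4 5 6 6 0 0], max=6
Drop 4: S rot3 at col 4 lands with bottom-row=0; cleared 0 line(s) (total 0); column heights now [4 5 6 6 3 2], max=6
Drop 5: I rot2 at col 2 lands with bottom-row=6; cleared 0 line(s) (total 0); column heights now [4 5 7 7 7 7], max=7
Test piece S rot0 at col 0 (width 3): heights before test = [4 5 7 7 7 7]; fits = False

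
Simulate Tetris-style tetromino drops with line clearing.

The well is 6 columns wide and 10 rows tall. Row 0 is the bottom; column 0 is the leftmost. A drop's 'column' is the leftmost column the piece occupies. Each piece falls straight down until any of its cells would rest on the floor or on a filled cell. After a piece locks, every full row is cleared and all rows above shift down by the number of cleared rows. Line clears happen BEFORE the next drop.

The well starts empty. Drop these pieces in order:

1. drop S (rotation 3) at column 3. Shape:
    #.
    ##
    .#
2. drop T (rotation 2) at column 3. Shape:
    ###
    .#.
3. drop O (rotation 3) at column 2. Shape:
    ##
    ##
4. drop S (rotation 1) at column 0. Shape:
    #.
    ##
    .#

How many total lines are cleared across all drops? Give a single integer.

Answer: 0

Derivation:
Drop 1: S rot3 at col 3 lands with bottom-row=0; cleared 0 line(s) (total 0); column heights now [0 0 0 3 2 0], max=3
Drop 2: T rot2 at col 3 lands with bottom-row=2; cleared 0 line(s) (total 0); column heights now [0 0 0 4 4 4], max=4
Drop 3: O rot3 at col 2 lands with bottom-row=4; cleared 0 line(s) (total 0); column heights now [0 0 6 6 4 4], max=6
Drop 4: S rot1 at col 0 lands with bottom-row=0; cleared 0 line(s) (total 0); column heights now [3 2 6 6 4 4], max=6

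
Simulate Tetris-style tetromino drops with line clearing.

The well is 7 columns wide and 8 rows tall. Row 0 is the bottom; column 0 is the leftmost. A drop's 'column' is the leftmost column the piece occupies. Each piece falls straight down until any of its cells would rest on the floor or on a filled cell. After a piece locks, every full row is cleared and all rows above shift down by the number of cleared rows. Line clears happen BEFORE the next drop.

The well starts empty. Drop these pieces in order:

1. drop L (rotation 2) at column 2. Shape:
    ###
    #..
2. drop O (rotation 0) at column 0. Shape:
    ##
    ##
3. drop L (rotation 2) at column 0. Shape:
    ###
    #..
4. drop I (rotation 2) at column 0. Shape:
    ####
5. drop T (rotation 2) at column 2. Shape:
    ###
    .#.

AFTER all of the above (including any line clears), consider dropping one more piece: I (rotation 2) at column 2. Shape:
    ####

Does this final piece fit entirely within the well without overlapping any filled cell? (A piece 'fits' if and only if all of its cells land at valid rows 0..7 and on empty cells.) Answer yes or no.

Drop 1: L rot2 at col 2 lands with bottom-row=0; cleared 0 line(s) (total 0); column heights now [0 0 2 2 2 0 0], max=2
Drop 2: O rot0 at col 0 lands with bottom-row=0; cleared 0 line(s) (total 0); column heights now [2 2 2 2 2 0 0], max=2
Drop 3: L rot2 at col 0 lands with bottom-row=2; cleared 0 line(s) (total 0); column heights now [4 4 4 2 2 0 0], max=4
Drop 4: I rot2 at col 0 lands with bottom-row=4; cleared 0 line(s) (total 0); column heights now [5 5 5 5 2 0 0], max=5
Drop 5: T rot2 at col 2 lands with bottom-row=5; cleared 0 line(s) (total 0); column heights now [5 5 7 7 7 0 0], max=7
Test piece I rot2 at col 2 (width 4): heights before test = [5 5 7 7 7 0 0]; fits = True

Answer: yes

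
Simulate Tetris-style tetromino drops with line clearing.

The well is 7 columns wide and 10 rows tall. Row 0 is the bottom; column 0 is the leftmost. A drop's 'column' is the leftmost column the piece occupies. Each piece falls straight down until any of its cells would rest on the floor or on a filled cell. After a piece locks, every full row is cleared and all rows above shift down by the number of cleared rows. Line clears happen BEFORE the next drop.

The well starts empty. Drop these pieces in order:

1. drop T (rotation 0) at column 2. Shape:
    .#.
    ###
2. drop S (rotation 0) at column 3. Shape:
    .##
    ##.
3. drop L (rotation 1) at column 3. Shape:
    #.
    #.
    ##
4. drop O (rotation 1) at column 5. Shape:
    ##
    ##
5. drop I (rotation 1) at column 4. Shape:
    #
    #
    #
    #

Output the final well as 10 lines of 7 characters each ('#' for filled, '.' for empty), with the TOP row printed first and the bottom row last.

Drop 1: T rot0 at col 2 lands with bottom-row=0; cleared 0 line(s) (total 0); column heights now [0 0 1 2 1 0 0], max=2
Drop 2: S rot0 at col 3 lands with bottom-row=2; cleared 0 line(s) (total 0); column heights now [0 0 1 3 4 4 0], max=4
Drop 3: L rot1 at col 3 lands with bottom-row=4; cleared 0 line(s) (total 0); column heights now [0 0 1 7 5 4 0], max=7
Drop 4: O rot1 at col 5 lands with bottom-row=4; cleared 0 line(s) (total 0); column heights now [0 0 1 7 5 6 6], max=7
Drop 5: I rot1 at col 4 lands with bottom-row=5; cleared 0 line(s) (total 0); column heights now [0 0 1 7 9 6 6], max=9

Answer: .......
....#..
....#..
...##..
...####
...####
....##.
...##..
...#...
..###..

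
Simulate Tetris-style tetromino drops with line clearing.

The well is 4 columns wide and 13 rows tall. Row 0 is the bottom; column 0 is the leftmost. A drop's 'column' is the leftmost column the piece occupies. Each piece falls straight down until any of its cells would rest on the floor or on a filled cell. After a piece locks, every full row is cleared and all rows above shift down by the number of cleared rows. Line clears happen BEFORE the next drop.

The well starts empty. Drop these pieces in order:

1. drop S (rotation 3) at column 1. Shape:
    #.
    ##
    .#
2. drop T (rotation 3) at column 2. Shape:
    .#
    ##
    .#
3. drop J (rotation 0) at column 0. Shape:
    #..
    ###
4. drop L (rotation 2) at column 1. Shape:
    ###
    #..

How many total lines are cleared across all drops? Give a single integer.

Drop 1: S rot3 at col 1 lands with bottom-row=0; cleared 0 line(s) (total 0); column heights now [0 3 2 0], max=3
Drop 2: T rot3 at col 2 lands with bottom-row=1; cleared 0 line(s) (total 0); column heights now [0 3 3 4], max=4
Drop 3: J rot0 at col 0 lands with bottom-row=3; cleared 1 line(s) (total 1); column heights now [4 3 3 3], max=4
Drop 4: L rot2 at col 1 lands with bottom-row=3; cleared 0 line(s) (total 1); column heights now [4 5 5 5], max=5

Answer: 1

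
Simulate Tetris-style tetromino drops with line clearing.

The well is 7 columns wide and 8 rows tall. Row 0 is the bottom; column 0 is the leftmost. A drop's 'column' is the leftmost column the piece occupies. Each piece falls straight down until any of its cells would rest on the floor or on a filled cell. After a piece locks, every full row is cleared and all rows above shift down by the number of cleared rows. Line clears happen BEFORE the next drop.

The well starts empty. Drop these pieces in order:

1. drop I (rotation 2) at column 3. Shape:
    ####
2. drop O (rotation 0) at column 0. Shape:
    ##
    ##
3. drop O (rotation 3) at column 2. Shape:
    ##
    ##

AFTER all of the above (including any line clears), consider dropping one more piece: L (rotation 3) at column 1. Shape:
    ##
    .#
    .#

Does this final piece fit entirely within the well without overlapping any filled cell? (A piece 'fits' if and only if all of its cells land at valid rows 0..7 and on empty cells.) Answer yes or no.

Drop 1: I rot2 at col 3 lands with bottom-row=0; cleared 0 line(s) (total 0); column heights now [0 0 0 1 1 1 1], max=1
Drop 2: O rot0 at col 0 lands with bottom-row=0; cleared 0 line(s) (total 0); column heights now [2 2 0 1 1 1 1], max=2
Drop 3: O rot3 at col 2 lands with bottom-row=1; cleared 0 line(s) (total 0); column heights now [2 2 3 3 1 1 1], max=3
Test piece L rot3 at col 1 (width 2): heights before test = [2 2 3 3 1 1 1]; fits = True

Answer: yes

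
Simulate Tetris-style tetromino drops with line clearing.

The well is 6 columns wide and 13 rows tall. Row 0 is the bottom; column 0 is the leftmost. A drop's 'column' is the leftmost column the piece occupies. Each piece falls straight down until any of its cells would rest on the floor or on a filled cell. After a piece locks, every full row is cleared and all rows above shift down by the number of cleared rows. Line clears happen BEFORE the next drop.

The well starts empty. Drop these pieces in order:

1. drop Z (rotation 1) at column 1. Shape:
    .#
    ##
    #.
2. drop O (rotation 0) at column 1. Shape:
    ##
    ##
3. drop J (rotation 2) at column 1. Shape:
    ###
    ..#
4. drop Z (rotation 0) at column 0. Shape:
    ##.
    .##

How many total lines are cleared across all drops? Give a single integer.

Drop 1: Z rot1 at col 1 lands with bottom-row=0; cleared 0 line(s) (total 0); column heights now [0 2 3 0 0 0], max=3
Drop 2: O rot0 at col 1 lands with bottom-row=3; cleared 0 line(s) (total 0); column heights now [0 5 5 0 0 0], max=5
Drop 3: J rot2 at col 1 lands with bottom-row=4; cleared 0 line(s) (total 0); column heights now [0 6 6 6 0 0], max=6
Drop 4: Z rot0 at col 0 lands with bottom-row=6; cleared 0 line(s) (total 0); column heights now [8 8 7 6 0 0], max=8

Answer: 0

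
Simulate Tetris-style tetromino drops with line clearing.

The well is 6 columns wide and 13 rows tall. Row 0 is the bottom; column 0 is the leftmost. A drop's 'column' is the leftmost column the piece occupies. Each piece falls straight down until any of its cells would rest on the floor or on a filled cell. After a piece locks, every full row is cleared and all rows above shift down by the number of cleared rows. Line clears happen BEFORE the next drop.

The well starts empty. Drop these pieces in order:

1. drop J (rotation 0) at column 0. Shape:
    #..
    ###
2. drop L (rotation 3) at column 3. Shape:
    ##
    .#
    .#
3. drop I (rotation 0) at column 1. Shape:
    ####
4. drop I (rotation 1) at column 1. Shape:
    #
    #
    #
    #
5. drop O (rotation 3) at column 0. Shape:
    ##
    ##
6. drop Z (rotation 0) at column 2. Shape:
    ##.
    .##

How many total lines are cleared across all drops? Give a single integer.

Answer: 0

Derivation:
Drop 1: J rot0 at col 0 lands with bottom-row=0; cleared 0 line(s) (total 0); column heights now [2 1 1 0 0 0], max=2
Drop 2: L rot3 at col 3 lands with bottom-row=0; cleared 0 line(s) (total 0); column heights now [2 1 1 3 3 0], max=3
Drop 3: I rot0 at col 1 lands with bottom-row=3; cleared 0 line(s) (total 0); column heights now [2 4 4 4 4 0], max=4
Drop 4: I rot1 at col 1 lands with bottom-row=4; cleared 0 line(s) (total 0); column heights now [2 8 4 4 4 0], max=8
Drop 5: O rot3 at col 0 lands with bottom-row=8; cleared 0 line(s) (total 0); column heights now [10 10 4 4 4 0], max=10
Drop 6: Z rot0 at col 2 lands with bottom-row=4; cleared 0 line(s) (total 0); column heights now [10 10 6 6 5 0], max=10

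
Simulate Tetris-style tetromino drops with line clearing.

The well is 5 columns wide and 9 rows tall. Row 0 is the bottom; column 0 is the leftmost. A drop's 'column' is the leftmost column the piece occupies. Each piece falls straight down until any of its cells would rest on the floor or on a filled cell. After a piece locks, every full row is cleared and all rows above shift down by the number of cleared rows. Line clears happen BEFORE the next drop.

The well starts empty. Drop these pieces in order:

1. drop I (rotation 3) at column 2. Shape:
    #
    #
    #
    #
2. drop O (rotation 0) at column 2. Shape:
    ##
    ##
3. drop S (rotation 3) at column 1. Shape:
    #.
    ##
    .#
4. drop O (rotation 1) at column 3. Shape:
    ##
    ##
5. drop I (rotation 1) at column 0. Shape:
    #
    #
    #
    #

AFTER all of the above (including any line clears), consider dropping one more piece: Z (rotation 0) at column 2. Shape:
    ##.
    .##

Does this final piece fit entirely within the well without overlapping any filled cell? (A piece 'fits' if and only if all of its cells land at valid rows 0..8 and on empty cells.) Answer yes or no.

Answer: no

Derivation:
Drop 1: I rot3 at col 2 lands with bottom-row=0; cleared 0 line(s) (total 0); column heights now [0 0 4 0 0], max=4
Drop 2: O rot0 at col 2 lands with bottom-row=4; cleared 0 line(s) (total 0); column heights now [0 0 6 6 0], max=6
Drop 3: S rot3 at col 1 lands with bottom-row=6; cleared 0 line(s) (total 0); column heights now [0 9 8 6 0], max=9
Drop 4: O rot1 at col 3 lands with bottom-row=6; cleared 0 line(s) (total 0); column heights now [0 9 8 8 8], max=9
Drop 5: I rot1 at col 0 lands with bottom-row=0; cleared 0 line(s) (total 0); column heights now [4 9 8 8 8], max=9
Test piece Z rot0 at col 2 (width 3): heights before test = [4 9 8 8 8]; fits = False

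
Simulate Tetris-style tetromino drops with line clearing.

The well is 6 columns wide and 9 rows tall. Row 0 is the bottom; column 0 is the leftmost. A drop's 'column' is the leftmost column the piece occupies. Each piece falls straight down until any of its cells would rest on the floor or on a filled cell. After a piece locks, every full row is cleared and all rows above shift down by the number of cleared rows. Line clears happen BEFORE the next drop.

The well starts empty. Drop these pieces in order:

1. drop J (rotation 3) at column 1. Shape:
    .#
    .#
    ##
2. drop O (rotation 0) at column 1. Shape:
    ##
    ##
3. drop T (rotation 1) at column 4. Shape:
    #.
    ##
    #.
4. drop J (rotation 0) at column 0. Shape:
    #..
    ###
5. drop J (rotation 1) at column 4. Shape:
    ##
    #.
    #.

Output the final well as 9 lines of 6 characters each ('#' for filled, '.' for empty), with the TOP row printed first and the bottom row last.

Answer: ......
......
#.....
###.##
.##.#.
.##.#.
..#.#.
..#.##
.##.#.

Derivation:
Drop 1: J rot3 at col 1 lands with bottom-row=0; cleared 0 line(s) (total 0); column heights now [0 1 3 0 0 0], max=3
Drop 2: O rot0 at col 1 lands with bottom-row=3; cleared 0 line(s) (total 0); column heights now [0 5 5 0 0 0], max=5
Drop 3: T rot1 at col 4 lands with bottom-row=0; cleared 0 line(s) (total 0); column heights now [0 5 5 0 3 2], max=5
Drop 4: J rot0 at col 0 lands with bottom-row=5; cleared 0 line(s) (total 0); column heights now [7 6 6 0 3 2], max=7
Drop 5: J rot1 at col 4 lands with bottom-row=3; cleared 0 line(s) (total 0); column heights now [7 6 6 0 6 6], max=7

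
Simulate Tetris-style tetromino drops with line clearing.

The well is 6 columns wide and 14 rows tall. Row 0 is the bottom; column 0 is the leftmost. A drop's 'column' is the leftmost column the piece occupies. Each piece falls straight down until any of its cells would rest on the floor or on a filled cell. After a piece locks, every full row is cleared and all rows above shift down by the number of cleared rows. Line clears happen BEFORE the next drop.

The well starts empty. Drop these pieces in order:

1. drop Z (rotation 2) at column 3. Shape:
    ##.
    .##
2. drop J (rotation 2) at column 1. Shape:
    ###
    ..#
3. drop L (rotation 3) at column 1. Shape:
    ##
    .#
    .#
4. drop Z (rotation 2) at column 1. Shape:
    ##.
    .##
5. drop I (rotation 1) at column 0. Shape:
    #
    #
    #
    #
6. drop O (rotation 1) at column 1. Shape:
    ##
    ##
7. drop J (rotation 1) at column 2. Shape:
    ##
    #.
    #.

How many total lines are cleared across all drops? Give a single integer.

Drop 1: Z rot2 at col 3 lands with bottom-row=0; cleared 0 line(s) (total 0); column heights now [0 0 0 2 2 1], max=2
Drop 2: J rot2 at col 1 lands with bottom-row=2; cleared 0 line(s) (total 0); column heights now [0 4 4 4 2 1], max=4
Drop 3: L rot3 at col 1 lands with bottom-row=4; cleared 0 line(s) (total 0); column heights now [0 7 7 4 2 1], max=7
Drop 4: Z rot2 at col 1 lands with bottom-row=7; cleared 0 line(s) (total 0); column heights now [0 9 9 8 2 1], max=9
Drop 5: I rot1 at col 0 lands with bottom-row=0; cleared 0 line(s) (total 0); column heights now [4 9 9 8 2 1], max=9
Drop 6: O rot1 at col 1 lands with bottom-row=9; cleared 0 line(s) (total 0); column heights now [4 11 11 8 2 1], max=11
Drop 7: J rot1 at col 2 lands with bottom-row=11; cleared 0 line(s) (total 0); column heights now [4 11 14 14 2 1], max=14

Answer: 0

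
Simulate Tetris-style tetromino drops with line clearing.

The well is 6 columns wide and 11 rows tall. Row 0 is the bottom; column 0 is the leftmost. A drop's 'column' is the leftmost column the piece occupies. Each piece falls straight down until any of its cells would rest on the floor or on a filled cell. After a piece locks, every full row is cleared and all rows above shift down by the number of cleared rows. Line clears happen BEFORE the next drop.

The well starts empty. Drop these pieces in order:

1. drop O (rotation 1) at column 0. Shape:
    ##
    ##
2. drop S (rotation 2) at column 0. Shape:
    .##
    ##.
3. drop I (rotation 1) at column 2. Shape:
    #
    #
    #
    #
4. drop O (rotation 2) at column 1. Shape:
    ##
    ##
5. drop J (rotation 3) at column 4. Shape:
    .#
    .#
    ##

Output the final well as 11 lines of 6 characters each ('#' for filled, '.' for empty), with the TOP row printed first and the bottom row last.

Drop 1: O rot1 at col 0 lands with bottom-row=0; cleared 0 line(s) (total 0); column heights now [2 2 0 0 0 0], max=2
Drop 2: S rot2 at col 0 lands with bottom-row=2; cleared 0 line(s) (total 0); column heights now [3 4 4 0 0 0], max=4
Drop 3: I rot1 at col 2 lands with bottom-row=4; cleared 0 line(s) (total 0); column heights now [3 4 8 0 0 0], max=8
Drop 4: O rot2 at col 1 lands with bottom-row=8; cleared 0 line(s) (total 0); column heights now [3 10 10 0 0 0], max=10
Drop 5: J rot3 at col 4 lands with bottom-row=0; cleared 0 line(s) (total 0); column heights now [3 10 10 0 1 3], max=10

Answer: ......
.##...
.##...
..#...
..#...
..#...
..#...
.##...
##...#
##...#
##..##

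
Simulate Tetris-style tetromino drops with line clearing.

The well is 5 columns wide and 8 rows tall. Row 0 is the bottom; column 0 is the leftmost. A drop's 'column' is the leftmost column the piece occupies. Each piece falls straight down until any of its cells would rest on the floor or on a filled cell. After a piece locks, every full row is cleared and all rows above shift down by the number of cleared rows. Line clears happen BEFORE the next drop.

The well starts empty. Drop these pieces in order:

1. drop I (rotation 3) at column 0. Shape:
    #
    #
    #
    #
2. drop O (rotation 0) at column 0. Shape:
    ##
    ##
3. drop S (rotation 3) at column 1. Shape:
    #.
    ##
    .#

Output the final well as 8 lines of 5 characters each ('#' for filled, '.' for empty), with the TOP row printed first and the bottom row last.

Answer: .#...
.##..
###..
##...
#....
#....
#....
#....

Derivation:
Drop 1: I rot3 at col 0 lands with bottom-row=0; cleared 0 line(s) (total 0); column heights now [4 0 0 0 0], max=4
Drop 2: O rot0 at col 0 lands with bottom-row=4; cleared 0 line(s) (total 0); column heights now [6 6 0 0 0], max=6
Drop 3: S rot3 at col 1 lands with bottom-row=5; cleared 0 line(s) (total 0); column heights now [6 8 7 0 0], max=8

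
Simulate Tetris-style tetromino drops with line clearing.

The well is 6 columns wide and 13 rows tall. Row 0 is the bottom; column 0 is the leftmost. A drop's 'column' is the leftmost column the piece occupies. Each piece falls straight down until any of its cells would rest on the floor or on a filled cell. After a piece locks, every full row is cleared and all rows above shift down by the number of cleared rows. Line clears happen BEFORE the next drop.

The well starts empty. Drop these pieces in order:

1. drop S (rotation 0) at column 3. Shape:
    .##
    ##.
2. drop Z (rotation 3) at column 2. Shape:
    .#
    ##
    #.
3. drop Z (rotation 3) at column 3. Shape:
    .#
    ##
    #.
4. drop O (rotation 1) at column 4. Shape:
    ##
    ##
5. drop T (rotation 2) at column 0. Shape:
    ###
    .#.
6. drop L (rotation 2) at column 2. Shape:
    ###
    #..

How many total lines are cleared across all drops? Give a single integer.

Drop 1: S rot0 at col 3 lands with bottom-row=0; cleared 0 line(s) (total 0); column heights now [0 0 0 1 2 2], max=2
Drop 2: Z rot3 at col 2 lands with bottom-row=0; cleared 0 line(s) (total 0); column heights now [0 0 2 3 2 2], max=3
Drop 3: Z rot3 at col 3 lands with bottom-row=3; cleared 0 line(s) (total 0); column heights now [0 0 2 5 6 2], max=6
Drop 4: O rot1 at col 4 lands with bottom-row=6; cleared 0 line(s) (total 0); column heights now [0 0 2 5 8 8], max=8
Drop 5: T rot2 at col 0 lands with bottom-row=1; cleared 0 line(s) (total 0); column heights now [3 3 3 5 8 8], max=8
Drop 6: L rot2 at col 2 lands with bottom-row=7; cleared 0 line(s) (total 0); column heights now [3 3 9 9 9 8], max=9

Answer: 0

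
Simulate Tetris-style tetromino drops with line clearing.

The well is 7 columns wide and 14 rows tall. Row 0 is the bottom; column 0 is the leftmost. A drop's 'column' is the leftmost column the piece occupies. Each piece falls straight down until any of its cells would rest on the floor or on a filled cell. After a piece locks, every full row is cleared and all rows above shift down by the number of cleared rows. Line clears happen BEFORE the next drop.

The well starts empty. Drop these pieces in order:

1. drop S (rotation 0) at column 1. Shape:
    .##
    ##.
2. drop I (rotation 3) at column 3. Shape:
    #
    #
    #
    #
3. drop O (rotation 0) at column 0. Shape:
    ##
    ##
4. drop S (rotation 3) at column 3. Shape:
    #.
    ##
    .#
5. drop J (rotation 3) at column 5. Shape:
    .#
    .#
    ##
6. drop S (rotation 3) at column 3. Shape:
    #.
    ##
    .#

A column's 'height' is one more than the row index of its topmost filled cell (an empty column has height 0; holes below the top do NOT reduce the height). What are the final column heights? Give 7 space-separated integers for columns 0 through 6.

Drop 1: S rot0 at col 1 lands with bottom-row=0; cleared 0 line(s) (total 0); column heights now [0 1 2 2 0 0 0], max=2
Drop 2: I rot3 at col 3 lands with bottom-row=2; cleared 0 line(s) (total 0); column heights now [0 1 2 6 0 0 0], max=6
Drop 3: O rot0 at col 0 lands with bottom-row=1; cleared 0 line(s) (total 0); column heights now [3 3 2 6 0 0 0], max=6
Drop 4: S rot3 at col 3 lands with bottom-row=5; cleared 0 line(s) (total 0); column heights now [3 3 2 8 7 0 0], max=8
Drop 5: J rot3 at col 5 lands with bottom-row=0; cleared 0 line(s) (total 0); column heights now [3 3 2 8 7 1 3], max=8
Drop 6: S rot3 at col 3 lands with bottom-row=7; cleared 0 line(s) (total 0); column heights now [3 3 2 10 9 1 3], max=10

Answer: 3 3 2 10 9 1 3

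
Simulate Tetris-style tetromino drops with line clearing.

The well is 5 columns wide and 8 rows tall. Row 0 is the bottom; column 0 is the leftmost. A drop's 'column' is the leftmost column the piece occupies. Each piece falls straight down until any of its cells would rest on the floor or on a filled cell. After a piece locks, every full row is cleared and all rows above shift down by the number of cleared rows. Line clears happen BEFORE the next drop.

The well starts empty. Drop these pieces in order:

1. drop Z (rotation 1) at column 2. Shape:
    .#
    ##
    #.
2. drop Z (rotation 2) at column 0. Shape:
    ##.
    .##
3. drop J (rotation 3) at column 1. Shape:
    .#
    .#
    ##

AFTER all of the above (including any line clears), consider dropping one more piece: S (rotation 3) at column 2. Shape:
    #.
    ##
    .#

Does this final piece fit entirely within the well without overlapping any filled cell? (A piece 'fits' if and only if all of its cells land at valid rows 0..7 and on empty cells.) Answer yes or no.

Drop 1: Z rot1 at col 2 lands with bottom-row=0; cleared 0 line(s) (total 0); column heights now [0 0 2 3 0], max=3
Drop 2: Z rot2 at col 0 lands with bottom-row=2; cleared 0 line(s) (total 0); column heights now [4 4 3 3 0], max=4
Drop 3: J rot3 at col 1 lands with bottom-row=4; cleared 0 line(s) (total 0); column heights now [4 5 7 3 0], max=7
Test piece S rot3 at col 2 (width 2): heights before test = [4 5 7 3 0]; fits = False

Answer: no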